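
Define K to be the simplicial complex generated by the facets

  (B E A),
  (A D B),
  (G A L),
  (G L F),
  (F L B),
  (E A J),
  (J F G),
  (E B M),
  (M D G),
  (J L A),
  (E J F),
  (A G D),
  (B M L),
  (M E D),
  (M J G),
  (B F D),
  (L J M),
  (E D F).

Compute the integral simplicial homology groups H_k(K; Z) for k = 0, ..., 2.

H_0 = Z,  H_1 = Z ⊕ Z/2,  H_2 = 0.

Fix the vertex order A < B < D < E < F < G < J < L < M and write every simplex with vertices in increasing order. Then dim K = 2 and the simplices of K are:

  0-simplices (9): A, B, D, E, F, G, J, L, M
  1-simplices (27): AB, AD, AE, AG, AJ, AL, BD, BE, BF, BL, BM, DE, DF, DG, DM, EF, EJ, EM, FG, FJ, FL, GJ, GL, GM, JL, JM, LM
  2-simplices (18): ABD, ABE, ADG, AEJ, AGL, AJL, BDF, BEM, BFL, BLM, DEF, DEM, DGM, EFJ, FGJ, FGL, GJM, JLM

so the chain groups are C_0 ≅ Z^9, C_1 ≅ Z^27, C_2 ≅ Z^18.

∂_1: C_1 → C_0 is given by ∂[p,q] = [q] − [p]. For instance
  ∂FJ = J − F.
This gives a 9×27 integer matrix of rank 8; reducing to Smith normal form yields diagonal entries (1,1,1,1,1,1,1,1).

∂_2: C_2 → C_1 sends each 2-simplex [p,q,r] to [q,r] − [p,r] + [p,q]. For instance
  ∂AGL = GL − AL + AG,
  ∂AJL = JL − AL + AJ.
This gives a 27×18 integer matrix of rank 18; reducing to Smith normal form yields diagonal entries (1,1,1,1,1,1,1,1,1,1,1,1,1,1,1,1,1,2).

Now H_k = ker ∂_k / im ∂_{k+1}, so:

  H_0: rank C_0 − rank ∂_1 = 9 − 8 = 1, and the invariant factors of ∂_1 are all 1, so H_0 ≅ Z.
  H_1: rank ker ∂_1 − rank ∂_2 = (27 − 8) − 18 = 1, and ∂_2 has invariant factor 2 > 1, so H_1 ≅ Z ⊕ Z/2.
  H_2: rank ker ∂_2 − rank ∂_3 = (18 − 18) − 0 = 0, and there is no ∂_3, so H_2 ≅ 0.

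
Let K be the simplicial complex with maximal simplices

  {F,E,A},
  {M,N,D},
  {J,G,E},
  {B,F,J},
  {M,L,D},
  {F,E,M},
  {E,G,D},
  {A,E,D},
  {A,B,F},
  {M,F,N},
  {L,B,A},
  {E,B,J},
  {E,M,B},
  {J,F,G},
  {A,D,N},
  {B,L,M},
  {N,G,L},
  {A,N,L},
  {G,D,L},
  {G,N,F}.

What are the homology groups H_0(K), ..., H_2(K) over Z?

H_0 = Z,  H_1 = Z ⊕ Z/2,  H_2 = 0.

We work with the vertex ordering A < B < D < E < F < G < J < L < M < N. The simplices of K, each written with vertices in increasing order, are:

  0-simplices (10): A, B, D, E, F, G, J, L, M, N
  1-simplices (30): AB, AD, AE, AF, AL, AN, BE, BF, BJ, BL, BM, DE, DG, DL, DM, DN, EF, EG, EJ, EM, FG, FJ, FM, FN, GJ, GL, GN, LM, LN, MN
  2-simplices (20): ABF, ABL, ADE, ADN, AEF, ALN, BEJ, BEM, BFJ, BLM, DEG, DGL, DLM, DMN, EFM, EGJ, FGJ, FGN, FMN, GLN

Hence C_0 ≅ Z^10, C_1 ≅ Z^30, C_2 ≅ Z^20.

Boundary ∂_1: C_1 → C_0 maps an edge to its endpoints' difference, ∂[p,q] = q − p. For instance
  ∂FG = G − F.
The resulting 10×30 matrix has rank 9, and its Smith normal form has invariant factors (1,1,1,1,1,1,1,1,1).

∂_2: C_2 → C_1 acts by ∂[p,q,r] = [q,r] − [p,r] + [p,q]. For instance
  ∂ABF = BF − AF + AB,
  ∂FGN = GN − FN + FG.
This gives a 30×20 integer matrix of rank 20; reducing to Smith normal form yields diagonal entries (1,1,1,1,1,1,1,1,1,1,1,1,1,1,1,1,1,1,1,2).

Reading off H_k = ker ∂_k / im ∂_{k+1}:

  H_0: rank C_0 − rank ∂_1 = 10 − 9 = 1, and the invariant factors of ∂_1 are all 1, so H_0 ≅ Z.
  H_1: rank ker ∂_1 − rank ∂_2 = (30 − 9) − 20 = 1, and ∂_2 has invariant factor 2 > 1, so H_1 ≅ Z ⊕ Z/2.
  H_2: rank ker ∂_2 − rank ∂_3 = (20 − 20) − 0 = 0, and there is no ∂_3, so H_2 ≅ 0.

As a check, the Euler characteristic is 10 − 30 + 20 = 0, which agrees with 1 − 1 + 0 = 0.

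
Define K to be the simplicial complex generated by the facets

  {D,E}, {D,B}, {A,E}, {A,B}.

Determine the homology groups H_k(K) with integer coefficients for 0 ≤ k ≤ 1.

H_0 ≅ Z,  H_1 ≅ Z.

Order the vertices as A < B < D < E. Listing each simplex with vertices in this order, K has dimension 1 with simplices:

  0-simplices (4): A, B, D, E
  1-simplices (4): AB, AE, BD, DE

so the chain groups are C_0 ≅ Z^4, C_1 ≅ Z^4.

Boundary ∂_1: C_1 → C_0 maps an edge to its endpoints' difference, ∂[p,q] = q − p. For instance
  ∂BD = D − B.
This gives a 4×4 integer matrix of rank 3; reducing to Smith normal form yields diagonal entries (1,1,1).

Computing H_k = (kernel of ∂_k) / (image of ∂_{k+1}):

  H_0: rank C_0 − rank ∂_1 = 4 − 3 = 1, and the invariant factors of ∂_1 are all 1, so H_0 ≅ Z.
  H_1: rank ker ∂_1 − rank ∂_2 = (4 − 3) − 0 = 1, and there is no ∂_2, so H_1 ≅ Z.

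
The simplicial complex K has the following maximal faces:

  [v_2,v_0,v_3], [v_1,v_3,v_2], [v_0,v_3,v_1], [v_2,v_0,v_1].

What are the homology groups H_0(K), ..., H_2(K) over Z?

H_0 ≅ Z,  H_1 = 0,  H_2 ≅ Z.

Order the vertices as v_0 < v_1 < v_2 < v_3. Listing each simplex with vertices in this order, K has dimension 2 with simplices:

  0-simplices (4): [v_0], [v_1], [v_2], [v_3]
  1-simplices (6): [v_0,v_1], [v_0,v_2], [v_0,v_3], [v_1,v_2], [v_1,v_3], [v_2,v_3]
  2-simplices (4): [v_0,v_1,v_2], [v_0,v_1,v_3], [v_0,v_2,v_3], [v_1,v_2,v_3]

so the chain groups are C_0 ≅ Z^4, C_1 ≅ Z^6, C_2 ≅ Z^4.

Boundary ∂_1: C_1 → C_0 is given by ∂[p,q] = [q] − [p].
As a 4×6 matrix over Z this has rank 3, with invariant factors (1,1,1).

The boundary map ∂_2: C_2 → C_1 acts by ∂[p,q,r] = [q,r] − [p,r] + [p,q]. For instance
  ∂[v_0,v_1,v_3] = [v_1,v_3] − [v_0,v_3] + [v_0,v_1],
  ∂[v_1,v_2,v_3] = [v_2,v_3] − [v_1,v_3] + [v_1,v_2].
This gives a 6×4 integer matrix of rank 3; reducing to Smith normal form yields diagonal entries (1,1,1).

From H_k ≅ ker(∂_k) / im(∂_{k+1}) we obtain:

  H_0: rank C_0 − rank ∂_1 = 4 − 3 = 1, and the invariant factors of ∂_1 are all 1, so H_0 = Z.
  H_1: rank ker ∂_1 − rank ∂_2 = (6 − 3) − 3 = 0, and the invariant factors of ∂_2 are all 1, so H_1 = 0.
  H_2: rank ker ∂_2 − rank ∂_3 = (4 − 3) − 0 = 1, and there is no ∂_3, so H_2 = Z.

(K is a triangulation of the 2-sphere S^2.)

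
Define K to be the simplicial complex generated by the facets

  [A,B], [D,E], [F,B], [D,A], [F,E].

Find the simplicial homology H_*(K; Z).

Fix the vertex order A < B < D < E < F and write every simplex with vertices in increasing order. Then dim K = 1 and the simplices of K are:

  0-simplices (5): A, B, D, E, F
  1-simplices (5): AB, AD, BF, DE, EF

so the chain groups are C_0 ≅ Z^5, C_1 ≅ Z^5.

The boundary map ∂_1: C_1 → C_0 sends each edge [p,q] (with p < q) to q − p. For instance
  ∂EF = F − E.
As a 5×5 matrix over Z this has rank 4, with invariant factors (1,1,1,1).

From H_k ≅ ker(∂_k) / im(∂_{k+1}) we obtain:

  H_0: rank C_0 − rank ∂_1 = 5 − 4 = 1, and the invariant factors of ∂_1 are all 1, so H_0 ≅ Z.
  H_1: rank ker ∂_1 − rank ∂_2 = (5 − 4) − 0 = 1, and there is no ∂_2, so H_1 ≅ Z.

H_0 = Z,  H_1 = Z.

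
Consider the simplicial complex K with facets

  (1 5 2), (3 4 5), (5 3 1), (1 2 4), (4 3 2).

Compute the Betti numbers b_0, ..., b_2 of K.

We work with the vertex ordering 1 < 2 < 3 < 4 < 5. The simplices of K, each written with vertices in increasing order, are:

  0-simplices (5): [1], [2], [3], [4], [5]
  1-simplices (10): [1,2], [1,3], [1,4], [1,5], [2,3], [2,4], [2,5], [3,4], [3,5], [4,5]
  2-simplices (5): [1,2,4], [1,2,5], [1,3,5], [2,3,4], [3,4,5]

so the chain groups are C_0 ≅ Z^5, C_1 ≅ Z^10, C_2 ≅ Z^5.

The boundary map ∂_1: C_1 → C_0 sends each edge [p,q] (with p < q) to q − p. For instance
  ∂[2,5] = [5] − [2].
The resulting 5×10 matrix has rank 4, and its Smith normal form has invariant factors (1,1,1,1).

∂_2: C_2 → C_1 maps a triangle to the signed sum of its edges. For instance
  ∂[1,2,5] = [2,5] − [1,5] + [1,2],
  ∂[1,3,5] = [3,5] − [1,5] + [1,3].
This gives a 10×5 integer matrix of rank 5; reducing to Smith normal form yields diagonal entries (1,1,1,1,1).

From H_k ≅ ker(∂_k) / im(∂_{k+1}) we obtain:

  H_0: rank C_0 − rank ∂_1 = 5 − 4 = 1, and the invariant factors of ∂_1 are all 1, so H_0 = Z.
  H_1: rank ker ∂_1 − rank ∂_2 = (10 − 4) − 5 = 1, and the invariant factors of ∂_2 are all 1, so H_1 = Z.
  H_2: rank ker ∂_2 − rank ∂_3 = (5 − 5) − 0 = 0, and there is no ∂_3, so H_2 = 0.

Hence the Betti numbers are b_0 = 1, b_1 = 1, b_2 = 0.

b_0 = 1, b_1 = 1, b_2 = 0.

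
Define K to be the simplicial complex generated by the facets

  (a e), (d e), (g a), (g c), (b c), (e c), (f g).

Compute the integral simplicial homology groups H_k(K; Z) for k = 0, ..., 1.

We work with the vertex ordering a < b < c < d < e < f < g. The simplices of K, each written with vertices in increasing order, are:

  0-simplices (7): a, b, c, d, e, f, g
  1-simplices (7): ae, ag, bc, ce, cg, de, fg

Hence C_0 ≅ Z^7, C_1 ≅ Z^7.

∂_1: C_1 → C_0 is given by ∂[p,q] = [q] − [p].
The 7×7 boundary matrix has rank 6 and Smith normal form diag(1,1,1,1,1,1).

Reading off H_k = ker ∂_k / im ∂_{k+1}:

  H_0: rank C_0 − rank ∂_1 = 7 − 6 = 1, and the invariant factors of ∂_1 are all 1, so H_0 = Z.
  H_1: rank ker ∂_1 − rank ∂_2 = (7 − 6) − 0 = 1, and there is no ∂_2, so H_1 = Z.

H_0 = Z,  H_1 = Z.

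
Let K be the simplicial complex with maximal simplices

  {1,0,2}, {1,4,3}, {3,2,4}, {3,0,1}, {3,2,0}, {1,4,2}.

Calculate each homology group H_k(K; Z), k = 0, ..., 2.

We work with the vertex ordering 0 < 1 < 2 < 3 < 4. The simplices of K, each written with vertices in increasing order, are:

  0-simplices (5): [0], [1], [2], [3], [4]
  1-simplices (9): [0,1], [0,2], [0,3], [1,2], [1,3], [1,4], [2,3], [2,4], [3,4]
  2-simplices (6): [0,1,2], [0,1,3], [0,2,3], [1,2,4], [1,3,4], [2,3,4]

Hence C_0 ≅ Z^5, C_1 ≅ Z^9, C_2 ≅ Z^6.

Boundary ∂_1: C_1 → C_0 sends each edge [p,q] (with p < q) to q − p. For instance
  ∂[2,4] = [4] − [2].
As a 5×9 matrix over Z this has rank 4, with invariant factors (1,1,1,1).

The boundary map ∂_2: C_2 → C_1 acts by ∂[p,q,r] = [q,r] − [p,r] + [p,q]. For instance
  ∂[2,3,4] = [3,4] − [2,4] + [2,3],
  ∂[1,3,4] = [3,4] − [1,4] + [1,3].
This gives a 9×6 integer matrix of rank 5; reducing to Smith normal form yields diagonal entries (1,1,1,1,1).

Computing H_k = (kernel of ∂_k) / (image of ∂_{k+1}):

  H_0: rank C_0 − rank ∂_1 = 5 − 4 = 1, and the invariant factors of ∂_1 are all 1, so H_0 ≅ Z.
  H_1: rank ker ∂_1 − rank ∂_2 = (9 − 4) − 5 = 0, and the invariant factors of ∂_2 are all 1, so H_1 ≅ 0.
  H_2: rank ker ∂_2 − rank ∂_3 = (6 − 5) − 0 = 1, and there is no ∂_3, so H_2 ≅ Z.

H_0 = Z,  H_1 = 0,  H_2 = Z.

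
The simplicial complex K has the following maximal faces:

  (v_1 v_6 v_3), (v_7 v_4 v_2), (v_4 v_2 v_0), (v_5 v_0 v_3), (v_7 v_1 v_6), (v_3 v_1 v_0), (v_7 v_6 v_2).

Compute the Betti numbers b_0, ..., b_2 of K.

Order the vertices as v_0 < v_1 < v_2 < v_3 < v_4 < v_5 < v_6 < v_7. Listing each simplex with vertices in this order, K has dimension 2 with simplices:

  0-simplices (8): [v_0], [v_1], [v_2], [v_3], [v_4], [v_5], [v_6], [v_7]
  1-simplices (15): (15 of them)
  2-simplices (7): [v_0,v_1,v_3], [v_0,v_2,v_4], [v_0,v_3,v_5], [v_1,v_3,v_6], [v_1,v_6,v_7], [v_2,v_4,v_7], [v_2,v_6,v_7]

giving chain groups C_0 ≅ Z^8, C_1 ≅ Z^15, C_2 ≅ Z^7.

The boundary map ∂_1: C_1 → C_0 is given by ∂[p,q] = [q] − [p]. For instance
  ∂[v_1,v_3] = [v_3] − [v_1].
The 8×15 boundary matrix has rank 7 and Smith normal form diag(1,1,1,1,1,1,1).

The boundary map ∂_2: C_2 → C_1 maps a triangle to the signed sum of its edges. For instance
  ∂[v_2,v_6,v_7] = [v_6,v_7] − [v_2,v_7] + [v_2,v_6],
  ∂[v_0,v_1,v_3] = [v_1,v_3] − [v_0,v_3] + [v_0,v_1].
As a 15×7 matrix over Z this has rank 7, with invariant factors (1,1,1,1,1,1,1).

Now H_k = ker ∂_k / im ∂_{k+1}, so:

  H_0: rank C_0 − rank ∂_1 = 8 − 7 = 1, and the invariant factors of ∂_1 are all 1, so H_0 ≅ Z.
  H_1: rank ker ∂_1 − rank ∂_2 = (15 − 7) − 7 = 1, and the invariant factors of ∂_2 are all 1, so H_1 ≅ Z.
  H_2: rank ker ∂_2 − rank ∂_3 = (7 − 7) − 0 = 0, and there is no ∂_3, so H_2 ≅ 0.

Hence the Betti numbers are b_0 = 1, b_1 = 1, b_2 = 0.

b_0 = 1, b_1 = 1, b_2 = 0.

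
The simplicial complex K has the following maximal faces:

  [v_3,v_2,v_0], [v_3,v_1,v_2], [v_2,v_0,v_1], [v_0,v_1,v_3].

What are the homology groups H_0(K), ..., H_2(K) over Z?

H_0 = Z,  H_1 = 0,  H_2 = Z.

K has 4 vertices, 6 edges, 4 triangles.
rank ∂_0 = 0, rank ∂_1 = 3 ⇒ b_0 = 4 − 0 − 3 = 1; all invariant factors of ∂_1 are 1 so no torsion. So H_0 = Z.
rank ∂_1 = 3, rank ∂_2 = 3 ⇒ b_1 = 6 − 3 − 3 = 0; all invariant factors of ∂_2 are 1 so no torsion. So H_1 = 0.
rank ∂_2 = 3, rank ∂_3 = 0 ⇒ b_2 = 4 − 3 − 0 = 1. So H_2 = Z.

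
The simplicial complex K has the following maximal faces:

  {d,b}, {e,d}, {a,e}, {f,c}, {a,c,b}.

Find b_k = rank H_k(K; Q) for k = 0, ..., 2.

Take the total order a < b < c < d < e < f on the vertex set. Then K (dimension 2) consists of the simplices:

  0-simplices (6): a, b, c, d, e, f
  1-simplices (7): ab, ac, ae, bc, bd, cf, de
  2-simplices (1): abc

Hence C_0 ≅ Z^6, C_1 ≅ Z^7, C_2 ≅ Z^1.

∂_1: C_1 → C_0 is given by ∂[p,q] = [q] − [p]. For instance
  ∂ae = e − a.
As a 6×7 matrix over Z this has rank 5, with invariant factors (1,1,1,1,1).

Boundary ∂_2: C_2 → C_1 sends each 2-simplex [p,q,r] to [q,r] − [p,r] + [p,q]. For instance
  ∂abc = bc − ac + ab.
As a 7×1 matrix over Z this has rank 1, with invariant factors (1).

Now H_k = ker ∂_k / im ∂_{k+1}, so:

  H_0: rank C_0 − rank ∂_1 = 6 − 5 = 1, and the invariant factors of ∂_1 are all 1, so H_0 = Z.
  H_1: rank ker ∂_1 − rank ∂_2 = (7 − 5) − 1 = 1, and the invariant factors of ∂_2 are all 1, so H_1 = Z.
  H_2: rank ker ∂_2 − rank ∂_3 = (1 − 1) − 0 = 0, and there is no ∂_3, so H_2 = 0.

Hence the Betti numbers are b_0 = 1, b_1 = 1, b_2 = 0.

b_0 = 1, b_1 = 1, b_2 = 0.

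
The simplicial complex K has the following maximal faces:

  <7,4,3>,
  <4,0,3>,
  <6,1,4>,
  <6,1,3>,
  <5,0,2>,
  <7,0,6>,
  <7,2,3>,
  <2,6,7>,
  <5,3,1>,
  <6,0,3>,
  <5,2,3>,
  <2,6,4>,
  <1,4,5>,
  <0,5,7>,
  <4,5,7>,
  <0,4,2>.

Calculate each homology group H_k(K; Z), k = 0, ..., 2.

H_0 ≅ Z,  H_1 ≅ Z^2,  H_2 ≅ Z.

We work with the vertex ordering 0 < 1 < 2 < 3 < 4 < 5 < 6 < 7. The simplices of K, each written with vertices in increasing order, are:

  0-simplices (8): [0], [1], [2], [3], [4], [5], [6], [7]
  1-simplices (24): (24 of them)
  2-simplices (16): [0,2,4], [0,2,5], [0,3,4], [0,3,6], [0,5,7], [0,6,7], [1,3,5], [1,3,6], [1,4,5], [1,4,6], [2,3,5], [2,3,7], [2,4,6], [2,6,7], [3,4,7], [4,5,7]

giving chain groups C_0 ≅ Z^8, C_1 ≅ Z^24, C_2 ≅ Z^16.

The boundary map ∂_1: C_1 → C_0 maps an edge to its endpoints' difference, ∂[p,q] = q − p. For instance
  ∂[6,7] = [7] − [6].
The resulting 8×24 matrix has rank 7, and its Smith normal form has invariant factors (1,1,1,1,1,1,1).

The boundary map ∂_2: C_2 → C_1 maps a triangle to the signed sum of its edges. For instance
  ∂[1,4,6] = [4,6] − [1,6] + [1,4],
  ∂[0,5,7] = [5,7] − [0,7] + [0,5].
This gives a 24×16 integer matrix of rank 15; reducing to Smith normal form yields diagonal entries (1,1,1,1,1,1,1,1,1,1,1,1,1,1,1).

Computing H_k = (kernel of ∂_k) / (image of ∂_{k+1}):

  H_0: rank C_0 − rank ∂_1 = 8 − 7 = 1, and the invariant factors of ∂_1 are all 1, so H_0 = Z.
  H_1: rank ker ∂_1 − rank ∂_2 = (24 − 7) − 15 = 2, and the invariant factors of ∂_2 are all 1, so H_1 = Z^2.
  H_2: rank ker ∂_2 − rank ∂_3 = (16 − 15) − 0 = 1, and there is no ∂_3, so H_2 = Z.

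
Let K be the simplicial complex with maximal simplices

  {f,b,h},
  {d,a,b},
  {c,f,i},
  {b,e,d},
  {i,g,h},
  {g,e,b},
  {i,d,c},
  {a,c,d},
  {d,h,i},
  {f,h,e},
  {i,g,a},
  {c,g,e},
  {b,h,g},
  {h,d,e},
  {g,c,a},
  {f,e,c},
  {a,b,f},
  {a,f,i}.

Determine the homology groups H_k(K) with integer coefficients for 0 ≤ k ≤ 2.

Take the total order a < b < c < d < e < f < g < h < i on the vertex set. Then K (dimension 2) consists of the simplices:

  0-simplices (9): a, b, c, d, e, f, g, h, i
  1-simplices (27): ab, ac, ad, af, ag, ai, bd, be, bf, bg, bh, cd, ce, cf, cg, ci, de, dh, di, ef, eg, eh, fh, fi, gh, gi, hi
  2-simplices (18): abd, abf, acd, acg, afi, agi, bde, beg, bfh, bgh, cdi, cef, ceg, cfi, deh, dhi, efh, ghi

so the chain groups are C_0 ≅ Z^9, C_1 ≅ Z^27, C_2 ≅ Z^18.

Boundary ∂_1: C_1 → C_0 maps an edge to its endpoints' difference, ∂[p,q] = q − p.
This gives a 9×27 integer matrix of rank 8; reducing to Smith normal form yields diagonal entries (1,1,1,1,1,1,1,1).

Boundary ∂_2: C_2 → C_1 sends each 2-simplex [p,q,r] to [q,r] − [p,r] + [p,q]. For instance
  ∂cfi = fi − ci + cf,
  ∂afi = fi − ai + af.
The 27×18 boundary matrix has rank 18 and Smith normal form diag(1,1,1,1,1,1,1,1,1,1,1,1,1,1,1,1,1,2).

Reading off H_k = ker ∂_k / im ∂_{k+1}:

  H_0: rank C_0 − rank ∂_1 = 9 − 8 = 1, and the invariant factors of ∂_1 are all 1, so H_0 ≅ Z.
  H_1: rank ker ∂_1 − rank ∂_2 = (27 − 8) − 18 = 1, and ∂_2 has invariant factor 2 > 1, so H_1 ≅ Z ⊕ Z/2Z.
  H_2: rank ker ∂_2 − rank ∂_3 = (18 − 18) − 0 = 0, and there is no ∂_3, so H_2 ≅ 0.

H_0 ≅ Z,  H_1 ≅ Z ⊕ Z/2Z,  H_2 = 0.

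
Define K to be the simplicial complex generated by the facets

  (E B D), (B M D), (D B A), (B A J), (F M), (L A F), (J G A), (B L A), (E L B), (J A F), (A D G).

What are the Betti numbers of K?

K has 9 vertices, 19 edges, 10 triangles.
rank ∂_0 = 0, rank ∂_1 = 8 ⇒ b_0 = 9 − 0 − 8 = 1; all invariant factors of ∂_1 are 1 so no torsion. So H_0 = Z.
rank ∂_1 = 8, rank ∂_2 = 10 ⇒ b_1 = 19 − 8 − 10 = 1; all invariant factors of ∂_2 are 1 so no torsion. So H_1 = Z.
rank ∂_2 = 10, rank ∂_3 = 0 ⇒ b_2 = 10 − 10 − 0 = 0. So H_2 = 0.

b_0 = 1, b_1 = 1, b_2 = 0.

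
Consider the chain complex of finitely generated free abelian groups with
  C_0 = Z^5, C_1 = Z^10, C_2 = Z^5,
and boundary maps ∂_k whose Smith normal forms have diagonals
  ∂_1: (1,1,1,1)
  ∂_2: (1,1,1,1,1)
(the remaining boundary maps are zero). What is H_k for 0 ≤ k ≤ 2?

H_0: b_0 = 5 − 0 − 4 = 1; torsion from ∂_1 factors > 1: none. So H_0 = Z.
H_1: b_1 = 10 − 4 − 5 = 1; torsion from ∂_2 factors > 1: none. So H_1 = Z.
H_2: b_2 = 5 − 5 − 0 = 0; torsion from ∂_3 factors > 1: none. So H_2 = 0.

H_0 = Z,  H_1 = Z,  H_2 = 0.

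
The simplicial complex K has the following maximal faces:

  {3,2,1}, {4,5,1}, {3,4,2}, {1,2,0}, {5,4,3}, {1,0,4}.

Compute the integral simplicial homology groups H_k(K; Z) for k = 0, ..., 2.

We work with the vertex ordering 0 < 1 < 2 < 3 < 4 < 5. The simplices of K, each written with vertices in increasing order, are:

  0-simplices (6): [0], [1], [2], [3], [4], [5]
  1-simplices (12): [0,1], [0,2], [0,4], [1,2], [1,3], [1,4], [1,5], [2,3], [2,4], [3,4], [3,5], [4,5]
  2-simplices (6): [0,1,2], [0,1,4], [1,2,3], [1,4,5], [2,3,4], [3,4,5]

giving chain groups C_0 ≅ Z^6, C_1 ≅ Z^12, C_2 ≅ Z^6.

Boundary ∂_1: C_1 → C_0 maps an edge to its endpoints' difference, ∂[p,q] = q − p.
This gives a 6×12 integer matrix of rank 5; reducing to Smith normal form yields diagonal entries (1,1,1,1,1).

The boundary map ∂_2: C_2 → C_1 acts by ∂[p,q,r] = [q,r] − [p,r] + [p,q]. For instance
  ∂[1,2,3] = [2,3] − [1,3] + [1,2],
  ∂[3,4,5] = [4,5] − [3,5] + [3,4].
As a 12×6 matrix over Z this has rank 6, with invariant factors (1,1,1,1,1,1).

From H_k ≅ ker(∂_k) / im(∂_{k+1}) we obtain:

  H_0: rank C_0 − rank ∂_1 = 6 − 5 = 1, and the invariant factors of ∂_1 are all 1, so H_0 = Z.
  H_1: rank ker ∂_1 − rank ∂_2 = (12 − 5) − 6 = 1, and the invariant factors of ∂_2 are all 1, so H_1 = Z.
  H_2: rank ker ∂_2 − rank ∂_3 = (6 − 6) − 0 = 0, and there is no ∂_3, so H_2 = 0.

H_0 ≅ Z,  H_1 ≅ Z,  H_2 = 0.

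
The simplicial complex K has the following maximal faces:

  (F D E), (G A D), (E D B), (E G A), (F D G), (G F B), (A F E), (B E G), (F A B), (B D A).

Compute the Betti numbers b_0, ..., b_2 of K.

b_0 = 1, b_1 = 0, b_2 = 0.

Take the total order A < B < D < E < F < G on the vertex set. Then K (dimension 2) consists of the simplices:

  0-simplices (6): A, B, D, E, F, G
  1-simplices (15): AB, AD, AE, AF, AG, BD, BE, BF, BG, DE, DF, DG, EF, EG, FG
  2-simplices (10): ABD, ABF, ADG, AEF, AEG, BDE, BEG, BFG, DEF, DFG

Hence C_0 ≅ Z^6, C_1 ≅ Z^15, C_2 ≅ Z^10.

∂_1: C_1 → C_0 sends each edge [p,q] (with p < q) to q − p.
The resulting 6×15 matrix has rank 5, and its Smith normal form has invariant factors (1,1,1,1,1).

The boundary map ∂_2: C_2 → C_1 acts by ∂[p,q,r] = [q,r] − [p,r] + [p,q]. For instance
  ∂BDE = DE − BE + BD,
  ∂BEG = EG − BG + BE.
The resulting 15×10 matrix has rank 10, and its Smith normal form has invariant factors (1,1,1,1,1,1,1,1,1,2).

From H_k ≅ ker(∂_k) / im(∂_{k+1}) we obtain:

  H_0: rank C_0 − rank ∂_1 = 6 − 5 = 1, and the invariant factors of ∂_1 are all 1, so H_0 = Z.
  H_1: rank ker ∂_1 − rank ∂_2 = (15 − 5) − 10 = 0, and ∂_2 has invariant factor 2 > 1, so H_1 = Z/2Z.
  H_2: rank ker ∂_2 − rank ∂_3 = (10 − 10) − 0 = 0, and there is no ∂_3, so H_2 = 0.

As a check, the Euler characteristic is 6 − 15 + 10 = 1, which agrees with 1 − 0 + 0 = 1.
(K is a triangulation of the real projective plane RP^2.)

Hence the Betti numbers are b_0 = 1, b_1 = 0, b_2 = 0.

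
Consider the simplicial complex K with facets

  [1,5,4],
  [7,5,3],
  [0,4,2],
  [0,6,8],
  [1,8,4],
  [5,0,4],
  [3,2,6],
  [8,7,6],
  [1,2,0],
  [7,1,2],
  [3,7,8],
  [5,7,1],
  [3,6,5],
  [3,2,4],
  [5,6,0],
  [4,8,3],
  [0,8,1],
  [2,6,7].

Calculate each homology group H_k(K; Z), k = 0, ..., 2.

Take the total order 0 < 1 < 2 < 3 < 4 < 5 < 6 < 7 < 8 on the vertex set. Then K (dimension 2) consists of the simplices:

  0-simplices (9): [0], [1], [2], [3], [4], [5], [6], [7], [8]
  1-simplices (27): (27 of them)
  2-simplices (18): [0,1,2], [0,1,8], [0,2,4], [0,4,5], [0,5,6], [0,6,8], [1,2,7], [1,4,5], [1,4,8], [1,5,7], [2,3,4], [2,3,6], [2,6,7], [3,4,8], [3,5,6], [3,5,7], [3,7,8], [6,7,8]

Hence C_0 ≅ Z^9, C_1 ≅ Z^27, C_2 ≅ Z^18.

∂_1: C_1 → C_0 maps an edge to its endpoints' difference, ∂[p,q] = q − p. For instance
  ∂[2,7] = [7] − [2].
The resulting 9×27 matrix has rank 8, and its Smith normal form has invariant factors (1,1,1,1,1,1,1,1).

∂_2: C_2 → C_1 acts by ∂[p,q,r] = [q,r] − [p,r] + [p,q]. For instance
  ∂[3,4,8] = [4,8] − [3,8] + [3,4],
  ∂[3,5,6] = [5,6] − [3,6] + [3,5].
The 27×18 boundary matrix has rank 18 and Smith normal form diag(1,1,1,1,1,1,1,1,1,1,1,1,1,1,1,1,1,2).

Now H_k = ker ∂_k / im ∂_{k+1}, so:

  H_0: rank C_0 − rank ∂_1 = 9 − 8 = 1, and the invariant factors of ∂_1 are all 1, so H_0 ≅ Z.
  H_1: rank ker ∂_1 − rank ∂_2 = (27 − 8) − 18 = 1, and ∂_2 has invariant factor 2 > 1, so H_1 ≅ Z ⊕ Z/2.
  H_2: rank ker ∂_2 − rank ∂_3 = (18 − 18) − 0 = 0, and there is no ∂_3, so H_2 ≅ 0.

H_0 = Z,  H_1 = Z ⊕ Z/2,  H_2 = 0.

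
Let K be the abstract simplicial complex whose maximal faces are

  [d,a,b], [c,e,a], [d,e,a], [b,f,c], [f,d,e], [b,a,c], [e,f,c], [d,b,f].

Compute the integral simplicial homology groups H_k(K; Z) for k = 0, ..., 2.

H_0 = Z,  H_1 = 0,  H_2 = Z.

Fix the vertex order a < b < c < d < e < f and write every simplex with vertices in increasing order. Then dim K = 2 and the simplices of K are:

  0-simplices (6): a, b, c, d, e, f
  1-simplices (12): ab, ac, ad, ae, bc, bd, bf, ce, cf, de, df, ef
  2-simplices (8): abc, abd, ace, ade, bcf, bdf, cef, def

so the chain groups are C_0 ≅ Z^6, C_1 ≅ Z^12, C_2 ≅ Z^8.

Boundary ∂_1: C_1 → C_0 is given by ∂[p,q] = [q] − [p].
The resulting 6×12 matrix has rank 5, and its Smith normal form has invariant factors (1,1,1,1,1).

Boundary ∂_2: C_2 → C_1 acts by ∂[p,q,r] = [q,r] − [p,r] + [p,q]. For instance
  ∂ace = ce − ae + ac,
  ∂def = ef − df + de.
The resulting 12×8 matrix has rank 7, and its Smith normal form has invariant factors (1,1,1,1,1,1,1).

Now H_k = ker ∂_k / im ∂_{k+1}, so:

  H_0: rank C_0 − rank ∂_1 = 6 − 5 = 1, and the invariant factors of ∂_1 are all 1, so H_0 ≅ Z.
  H_1: rank ker ∂_1 − rank ∂_2 = (12 − 5) − 7 = 0, and the invariant factors of ∂_2 are all 1, so H_1 ≅ 0.
  H_2: rank ker ∂_2 − rank ∂_3 = (8 − 7) − 0 = 1, and there is no ∂_3, so H_2 ≅ Z.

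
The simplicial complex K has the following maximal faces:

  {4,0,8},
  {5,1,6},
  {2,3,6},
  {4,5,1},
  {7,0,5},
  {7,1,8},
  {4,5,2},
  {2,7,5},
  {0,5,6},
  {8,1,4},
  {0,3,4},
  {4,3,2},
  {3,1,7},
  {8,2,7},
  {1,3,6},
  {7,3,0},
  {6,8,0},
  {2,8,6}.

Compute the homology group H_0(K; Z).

We work with the vertex ordering 0 < 1 < 2 < 3 < 4 < 5 < 6 < 7 < 8. The simplices of K, each written with vertices in increasing order, are:

  0-simplices (9): [0], [1], [2], [3], [4], [5], [6], [7], [8]
  1-simplices (27): (27 of them)
  2-simplices (18): [0,3,4], [0,3,7], [0,4,8], [0,5,6], [0,5,7], [0,6,8], [1,3,6], [1,3,7], [1,4,5], [1,4,8], [1,5,6], [1,7,8], [2,3,4], [2,3,6], [2,4,5], [2,5,7], [2,6,8], [2,7,8]

giving chain groups C_0 ≅ Z^9, C_1 ≅ Z^27, C_2 ≅ Z^18.

∂_1: C_1 → C_0 sends each edge [p,q] (with p < q) to q − p.
The 9×27 boundary matrix has rank 8 and Smith normal form diag(1,1,1,1,1,1,1,1).

∂_2: C_2 → C_1 maps a triangle to the signed sum of its edges. For instance
  ∂[2,3,4] = [3,4] − [2,4] + [2,3],
  ∂[0,5,7] = [5,7] − [0,7] + [0,5].
The resulting 27×18 matrix has rank 17, and its Smith normal form has invariant factors (1,1,1,1,1,1,1,1,1,1,1,1,1,1,1,1,1).

Computing H_k = (kernel of ∂_k) / (image of ∂_{k+1}):

  H_0: rank C_0 − rank ∂_1 = 9 − 8 = 1, and the invariant factors of ∂_1 are all 1, so H_0 = Z.

H_0 ≅ Z.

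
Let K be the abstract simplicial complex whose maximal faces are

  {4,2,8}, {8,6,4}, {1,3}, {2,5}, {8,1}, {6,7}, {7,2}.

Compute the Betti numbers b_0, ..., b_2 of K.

Take the total order 1 < 2 < 3 < 4 < 5 < 6 < 7 < 8 on the vertex set. Then K (dimension 2) consists of the simplices:

  0-simplices (8): [1], [2], [3], [4], [5], [6], [7], [8]
  1-simplices (10): [1,3], [1,8], [2,4], [2,5], [2,7], [2,8], [4,6], [4,8], [6,7], [6,8]
  2-simplices (2): [2,4,8], [4,6,8]

so the chain groups are C_0 ≅ Z^8, C_1 ≅ Z^10, C_2 ≅ Z^2.

∂_1: C_1 → C_0 is given by ∂[p,q] = [q] − [p].
This gives a 8×10 integer matrix of rank 7; reducing to Smith normal form yields diagonal entries (1,1,1,1,1,1,1).

∂_2: C_2 → C_1 acts by ∂[p,q,r] = [q,r] − [p,r] + [p,q]. For instance
  ∂[4,6,8] = [6,8] − [4,8] + [4,6],
  ∂[2,4,8] = [4,8] − [2,8] + [2,4].
The resulting 10×2 matrix has rank 2, and its Smith normal form has invariant factors (1,1).

From H_k ≅ ker(∂_k) / im(∂_{k+1}) we obtain:

  H_0: rank C_0 − rank ∂_1 = 8 − 7 = 1, and the invariant factors of ∂_1 are all 1, so H_0 = Z.
  H_1: rank ker ∂_1 − rank ∂_2 = (10 − 7) − 2 = 1, and the invariant factors of ∂_2 are all 1, so H_1 = Z.
  H_2: rank ker ∂_2 − rank ∂_3 = (2 − 2) − 0 = 0, and there is no ∂_3, so H_2 = 0.

As a check, the Euler characteristic is 8 − 10 + 2 = 0, which agrees with 1 − 1 + 0 = 0.

Hence the Betti numbers are b_0 = 1, b_1 = 1, b_2 = 0.

b_0 = 1, b_1 = 1, b_2 = 0.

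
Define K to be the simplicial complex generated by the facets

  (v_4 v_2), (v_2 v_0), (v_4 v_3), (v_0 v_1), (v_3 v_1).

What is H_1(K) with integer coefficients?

We work with the vertex ordering v_0 < v_1 < v_2 < v_3 < v_4. The simplices of K, each written with vertices in increasing order, are:

  0-simplices (5): [v_0], [v_1], [v_2], [v_3], [v_4]
  1-simplices (5): [v_0,v_1], [v_0,v_2], [v_1,v_3], [v_2,v_4], [v_3,v_4]

giving chain groups C_0 ≅ Z^5, C_1 ≅ Z^5.

Boundary ∂_1: C_1 → C_0 is given by ∂[p,q] = [q] − [p]. For instance
  ∂[v_0,v_1] = [v_1] − [v_0].
The resulting 5×5 matrix has rank 4, and its Smith normal form has invariant factors (1,1,1,1).

Reading off H_k = ker ∂_k / im ∂_{k+1}:

  H_1: rank ker ∂_1 − rank ∂_2 = (5 − 4) − 0 = 1, and there is no ∂_2, so H_1 ≅ Z.

H_1 ≅ Z.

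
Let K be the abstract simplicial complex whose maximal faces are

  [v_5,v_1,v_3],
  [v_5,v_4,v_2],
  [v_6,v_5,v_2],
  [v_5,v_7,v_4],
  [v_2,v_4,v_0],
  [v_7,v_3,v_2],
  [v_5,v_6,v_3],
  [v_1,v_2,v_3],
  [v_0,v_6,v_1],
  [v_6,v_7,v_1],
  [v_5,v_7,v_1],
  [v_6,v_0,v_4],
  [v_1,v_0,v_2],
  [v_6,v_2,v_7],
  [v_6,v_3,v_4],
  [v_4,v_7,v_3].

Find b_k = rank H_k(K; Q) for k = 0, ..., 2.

Fix the vertex order v_0 < v_1 < v_2 < v_3 < v_4 < v_5 < v_6 < v_7 and write every simplex with vertices in increasing order. Then dim K = 2 and the simplices of K are:

  0-simplices (8): [v_0], [v_1], [v_2], [v_3], [v_4], [v_5], [v_6], [v_7]
  1-simplices (24): (24 of them)
  2-simplices (16): (16 of them)

so the chain groups are C_0 ≅ Z^8, C_1 ≅ Z^24, C_2 ≅ Z^16.

The boundary map ∂_1: C_1 → C_0 sends each edge [p,q] (with p < q) to q − p.
This gives a 8×24 integer matrix of rank 7; reducing to Smith normal form yields diagonal entries (1,1,1,1,1,1,1).

Boundary ∂_2: C_2 → C_1 sends each 2-simplex [p,q,r] to [q,r] − [p,r] + [p,q]. For instance
  ∂[v_2,v_3,v_7] = [v_3,v_7] − [v_2,v_7] + [v_2,v_3],
  ∂[v_3,v_4,v_7] = [v_4,v_7] − [v_3,v_7] + [v_3,v_4].
The resulting 24×16 matrix has rank 15, and its Smith normal form has invariant factors (1,1,1,1,1,1,1,1,1,1,1,1,1,1,1).

Computing H_k = (kernel of ∂_k) / (image of ∂_{k+1}):

  H_0: rank C_0 − rank ∂_1 = 8 − 7 = 1, and the invariant factors of ∂_1 are all 1, so H_0 ≅ Z.
  H_1: rank ker ∂_1 − rank ∂_2 = (24 − 7) − 15 = 2, and the invariant factors of ∂_2 are all 1, so H_1 ≅ Z^2.
  H_2: rank ker ∂_2 − rank ∂_3 = (16 − 15) − 0 = 1, and there is no ∂_3, so H_2 ≅ Z.

(K is a triangulation of the torus T^2.)

Hence the Betti numbers are b_0 = 1, b_1 = 2, b_2 = 1.

b_0 = 1, b_1 = 2, b_2 = 1.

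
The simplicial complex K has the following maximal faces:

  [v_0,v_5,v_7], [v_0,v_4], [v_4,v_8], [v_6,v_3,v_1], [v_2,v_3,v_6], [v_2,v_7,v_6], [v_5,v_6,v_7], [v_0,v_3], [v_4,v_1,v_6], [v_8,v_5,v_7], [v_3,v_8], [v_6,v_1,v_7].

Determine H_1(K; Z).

Order the vertices as v_0 < v_1 < v_2 < v_3 < v_4 < v_5 < v_6 < v_7 < v_8. Listing each simplex with vertices in this order, K has dimension 2 with simplices:

  0-simplices (9): [v_0], [v_1], [v_2], [v_3], [v_4], [v_5], [v_6], [v_7], [v_8]
  1-simplices (20): (20 of them)
  2-simplices (8): [v_0,v_5,v_7], [v_1,v_3,v_6], [v_1,v_4,v_6], [v_1,v_6,v_7], [v_2,v_3,v_6], [v_2,v_6,v_7], [v_5,v_6,v_7], [v_5,v_7,v_8]

giving chain groups C_0 ≅ Z^9, C_1 ≅ Z^20, C_2 ≅ Z^8.

∂_1: C_1 → C_0 is given by ∂[p,q] = [q] − [p]. For instance
  ∂[v_2,v_6] = [v_6] − [v_2].
The resulting 9×20 matrix has rank 8, and its Smith normal form has invariant factors (1,1,1,1,1,1,1,1).

The boundary map ∂_2: C_2 → C_1 acts by ∂[p,q,r] = [q,r] − [p,r] + [p,q]. For instance
  ∂[v_0,v_5,v_7] = [v_5,v_7] − [v_0,v_7] + [v_0,v_5],
  ∂[v_2,v_6,v_7] = [v_6,v_7] − [v_2,v_7] + [v_2,v_6].
This gives a 20×8 integer matrix of rank 8; reducing to Smith normal form yields diagonal entries (1,1,1,1,1,1,1,1).

From H_k ≅ ker(∂_k) / im(∂_{k+1}) we obtain:

  H_1: rank ker ∂_1 − rank ∂_2 = (20 − 8) − 8 = 4, and the invariant factors of ∂_2 are all 1, so H_1 = Z^4.

H_1 = Z^4.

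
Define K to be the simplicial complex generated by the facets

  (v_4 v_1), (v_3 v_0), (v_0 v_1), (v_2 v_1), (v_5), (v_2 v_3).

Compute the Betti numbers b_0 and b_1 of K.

b_0 = 2, b_1 = 1.

K has 6 vertices, 5 edges.
rank ∂_0 = 0, rank ∂_1 = 4 ⇒ b_0 = 6 − 0 − 4 = 2; all invariant factors of ∂_1 are 1 so no torsion. So H_0 ≅ Z^2.
rank ∂_1 = 4, rank ∂_2 = 0 ⇒ b_1 = 5 − 4 − 0 = 1. So H_1 ≅ Z.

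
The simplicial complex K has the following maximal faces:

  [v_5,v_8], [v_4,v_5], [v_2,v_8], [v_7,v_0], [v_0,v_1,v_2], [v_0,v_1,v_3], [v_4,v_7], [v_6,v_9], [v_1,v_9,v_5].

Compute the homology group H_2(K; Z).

K has 10 vertices, 14 edges, 3 triangles.
rank ∂_2 = 3, rank ∂_3 = 0 ⇒ b_2 = 3 − 3 − 0 = 0. So H_2 ≅ 0.

H_2 ≅ 0.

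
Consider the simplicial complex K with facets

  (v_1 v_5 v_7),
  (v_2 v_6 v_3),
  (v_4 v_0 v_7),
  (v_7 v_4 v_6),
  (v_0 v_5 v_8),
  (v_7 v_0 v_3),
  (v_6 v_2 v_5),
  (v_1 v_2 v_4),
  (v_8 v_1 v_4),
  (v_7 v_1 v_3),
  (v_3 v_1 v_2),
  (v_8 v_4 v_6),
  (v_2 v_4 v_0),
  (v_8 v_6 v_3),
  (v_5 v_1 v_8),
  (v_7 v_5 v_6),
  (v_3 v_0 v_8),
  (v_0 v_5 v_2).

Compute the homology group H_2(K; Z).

We work with the vertex ordering v_0 < v_1 < v_2 < v_3 < v_4 < v_5 < v_6 < v_7 < v_8. The simplices of K, each written with vertices in increasing order, are:

  0-simplices (9): [v_0], [v_1], [v_2], [v_3], [v_4], [v_5], [v_6], [v_7], [v_8]
  1-simplices (27): (27 of them)
  2-simplices (18): (18 of them)

Hence C_0 ≅ Z^9, C_1 ≅ Z^27, C_2 ≅ Z^18.

∂_1: C_1 → C_0 sends each edge [p,q] (with p < q) to q − p. For instance
  ∂[v_1,v_2] = [v_2] − [v_1].
This gives a 9×27 integer matrix of rank 8; reducing to Smith normal form yields diagonal entries (1,1,1,1,1,1,1,1).

The boundary map ∂_2: C_2 → C_1 acts by ∂[p,q,r] = [q,r] − [p,r] + [p,q]. For instance
  ∂[v_0,v_2,v_5] = [v_2,v_5] − [v_0,v_5] + [v_0,v_2],
  ∂[v_3,v_6,v_8] = [v_6,v_8] − [v_3,v_8] + [v_3,v_6].
The resulting 27×18 matrix has rank 17, and its Smith normal form has invariant factors (1,1,1,1,1,1,1,1,1,1,1,1,1,1,1,1,1).

Computing H_k = (kernel of ∂_k) / (image of ∂_{k+1}):

  H_2: rank ker ∂_2 − rank ∂_3 = (18 − 17) − 0 = 1, and there is no ∂_3, so H_2 = Z.

(K is a triangulation of the torus T^2.)

H_2 ≅ Z.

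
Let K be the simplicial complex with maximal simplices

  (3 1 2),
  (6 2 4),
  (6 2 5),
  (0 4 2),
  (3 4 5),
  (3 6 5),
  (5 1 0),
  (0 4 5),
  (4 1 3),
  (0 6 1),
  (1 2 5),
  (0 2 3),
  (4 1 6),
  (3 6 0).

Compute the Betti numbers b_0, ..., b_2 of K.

K has 7 vertices, 21 edges, 14 triangles.
rank ∂_0 = 0, rank ∂_1 = 6 ⇒ b_0 = 7 − 0 − 6 = 1; all invariant factors of ∂_1 are 1 so no torsion. So H_0 = Z.
rank ∂_1 = 6, rank ∂_2 = 13 ⇒ b_1 = 21 − 6 − 13 = 2; all invariant factors of ∂_2 are 1 so no torsion. So H_1 = Z^2.
rank ∂_2 = 13, rank ∂_3 = 0 ⇒ b_2 = 14 − 13 − 0 = 1. So H_2 = Z.

b_0 = 1, b_1 = 2, b_2 = 1.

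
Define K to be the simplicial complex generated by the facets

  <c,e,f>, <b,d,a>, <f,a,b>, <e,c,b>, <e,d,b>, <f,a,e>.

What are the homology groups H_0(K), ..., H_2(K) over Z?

We work with the vertex ordering a < b < c < d < e < f. The simplices of K, each written with vertices in increasing order, are:

  0-simplices (6): a, b, c, d, e, f
  1-simplices (12): ab, ad, ae, af, bc, bd, be, bf, ce, cf, de, ef
  2-simplices (6): abd, abf, aef, bce, bde, cef

Hence C_0 ≅ Z^6, C_1 ≅ Z^12, C_2 ≅ Z^6.

Boundary ∂_1: C_1 → C_0 sends each edge [p,q] (with p < q) to q − p.
The 6×12 boundary matrix has rank 5 and Smith normal form diag(1,1,1,1,1).

∂_2: C_2 → C_1 acts by ∂[p,q,r] = [q,r] − [p,r] + [p,q]. For instance
  ∂bce = ce − be + bc,
  ∂abd = bd − ad + ab.
The 12×6 boundary matrix has rank 6 and Smith normal form diag(1,1,1,1,1,1).

Computing H_k = (kernel of ∂_k) / (image of ∂_{k+1}):

  H_0: rank C_0 − rank ∂_1 = 6 − 5 = 1, and the invariant factors of ∂_1 are all 1, so H_0 ≅ Z.
  H_1: rank ker ∂_1 − rank ∂_2 = (12 − 5) − 6 = 1, and the invariant factors of ∂_2 are all 1, so H_1 ≅ Z.
  H_2: rank ker ∂_2 − rank ∂_3 = (6 − 6) − 0 = 0, and there is no ∂_3, so H_2 ≅ 0.

H_0 = Z,  H_1 = Z,  H_2 = 0.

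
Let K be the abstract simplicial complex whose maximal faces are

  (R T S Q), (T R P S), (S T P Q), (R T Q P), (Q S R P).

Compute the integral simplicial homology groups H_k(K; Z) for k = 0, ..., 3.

H_0 = Z,  H_1 = 0,  H_2 = 0,  H_3 = Z.

Order the vertices as P < Q < R < S < T. Listing each simplex with vertices in this order, K has dimension 3 with simplices:

  0-simplices (5): P, Q, R, S, T
  1-simplices (10): PQ, PR, PS, PT, QR, QS, QT, RS, RT, ST
  2-simplices (10): PQR, PQS, PQT, PRS, PRT, PST, QRS, QRT, QST, RST
  3-simplices (5): PQRS, PQRT, PQST, PRST, QRST

Hence C_0 ≅ Z^5, C_1 ≅ Z^10, C_2 ≅ Z^10, C_3 ≅ Z^5.

Boundary ∂_1: C_1 → C_0 is given by ∂[p,q] = [q] − [p]. For instance
  ∂PR = R − P.
The 5×10 boundary matrix has rank 4 and Smith normal form diag(1,1,1,1).

Boundary ∂_2: C_2 → C_1 acts by ∂[p,q,r] = [q,r] − [p,r] + [p,q]. For instance
  ∂QRS = RS − QS + QR,
  ∂RST = ST − RT + RS.
This gives a 10×10 integer matrix of rank 6; reducing to Smith normal form yields diagonal entries (1,1,1,1,1,1).

Boundary ∂_3: C_3 → C_2 sends each 3-simplex σ to the alternating sum Σ_i (−1)^i (σ with its i-th vertex removed). For instance
  ∂PQST = QST − PST + PQT − PQS,
  ∂PQRS = QRS − PRS + PQS − PQR.
The 10×5 boundary matrix has rank 4 and Smith normal form diag(1,1,1,1).

Computing H_k = (kernel of ∂_k) / (image of ∂_{k+1}):

  H_0: rank C_0 − rank ∂_1 = 5 − 4 = 1, and the invariant factors of ∂_1 are all 1, so H_0 ≅ Z.
  H_1: rank ker ∂_1 − rank ∂_2 = (10 − 4) − 6 = 0, and the invariant factors of ∂_2 are all 1, so H_1 ≅ 0.
  H_2: rank ker ∂_2 − rank ∂_3 = (10 − 6) − 4 = 0, and the invariant factors of ∂_3 are all 1, so H_2 ≅ 0.
  H_3: rank ker ∂_3 − rank ∂_4 = (5 − 4) − 0 = 1, and there is no ∂_4, so H_3 ≅ Z.

As a check, the Euler characteristic is 5 − 10 + 10 − 5 = 0, which agrees with 1 − 0 + 0 − 1 = 0.
(K is a triangulation of the 3-sphere S^3.)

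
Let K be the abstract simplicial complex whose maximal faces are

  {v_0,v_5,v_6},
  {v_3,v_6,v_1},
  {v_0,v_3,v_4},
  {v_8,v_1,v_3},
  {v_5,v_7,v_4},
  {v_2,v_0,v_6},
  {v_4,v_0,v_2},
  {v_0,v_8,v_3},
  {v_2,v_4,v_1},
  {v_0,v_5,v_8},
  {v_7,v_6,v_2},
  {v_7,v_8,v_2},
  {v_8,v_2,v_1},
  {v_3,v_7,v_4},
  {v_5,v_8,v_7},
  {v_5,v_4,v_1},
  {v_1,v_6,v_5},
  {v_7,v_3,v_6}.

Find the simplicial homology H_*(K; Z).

H_0 = Z,  H_1 = Z^2,  H_2 = Z.

Order the vertices as v_0 < v_1 < v_2 < v_3 < v_4 < v_5 < v_6 < v_7 < v_8. Listing each simplex with vertices in this order, K has dimension 2 with simplices:

  0-simplices (9): [v_0], [v_1], [v_2], [v_3], [v_4], [v_5], [v_6], [v_7], [v_8]
  1-simplices (27): (27 of them)
  2-simplices (18): (18 of them)

Hence C_0 ≅ Z^9, C_1 ≅ Z^27, C_2 ≅ Z^18.

The boundary map ∂_1: C_1 → C_0 is given by ∂[p,q] = [q] − [p]. For instance
  ∂[v_6,v_7] = [v_7] − [v_6].
The 9×27 boundary matrix has rank 8 and Smith normal form diag(1,1,1,1,1,1,1,1).

The boundary map ∂_2: C_2 → C_1 sends each 2-simplex [p,q,r] to [q,r] − [p,r] + [p,q]. For instance
  ∂[v_5,v_7,v_8] = [v_7,v_8] − [v_5,v_8] + [v_5,v_7],
  ∂[v_1,v_2,v_4] = [v_2,v_4] − [v_1,v_4] + [v_1,v_2].
This gives a 27×18 integer matrix of rank 17; reducing to Smith normal form yields diagonal entries (1,1,1,1,1,1,1,1,1,1,1,1,1,1,1,1,1).

Computing H_k = (kernel of ∂_k) / (image of ∂_{k+1}):

  H_0: rank C_0 − rank ∂_1 = 9 − 8 = 1, and the invariant factors of ∂_1 are all 1, so H_0 ≅ Z.
  H_1: rank ker ∂_1 − rank ∂_2 = (27 − 8) − 17 = 2, and the invariant factors of ∂_2 are all 1, so H_1 ≅ Z^2.
  H_2: rank ker ∂_2 − rank ∂_3 = (18 − 17) − 0 = 1, and there is no ∂_3, so H_2 ≅ Z.

As a check, the Euler characteristic is 9 − 27 + 18 = 0, which agrees with 1 − 2 + 1 = 0.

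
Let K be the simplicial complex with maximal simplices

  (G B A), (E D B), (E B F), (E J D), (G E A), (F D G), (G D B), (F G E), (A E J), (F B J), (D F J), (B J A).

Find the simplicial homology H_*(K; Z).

We work with the vertex ordering A < B < D < E < F < G < J. The simplices of K, each written with vertices in increasing order, are:

  0-simplices (7): A, B, D, E, F, G, J
  1-simplices (18): AB, AE, AG, AJ, BD, BE, BF, BG, BJ, DE, DF, DG, DJ, EF, EG, EJ, FG, FJ
  2-simplices (12): ABG, ABJ, AEG, AEJ, BDE, BDG, BEF, BFJ, DEJ, DFG, DFJ, EFG

giving chain groups C_0 ≅ Z^7, C_1 ≅ Z^18, C_2 ≅ Z^12.

The boundary map ∂_1: C_1 → C_0 sends each edge [p,q] (with p < q) to q − p. For instance
  ∂DE = E − D.
The 7×18 boundary matrix has rank 6 and Smith normal form diag(1,1,1,1,1,1).

The boundary map ∂_2: C_2 → C_1 sends each 2-simplex [p,q,r] to [q,r] − [p,r] + [p,q]. For instance
  ∂AEG = EG − AG + AE,
  ∂ABJ = BJ − AJ + AB.
This gives a 18×12 integer matrix of rank 12; reducing to Smith normal form yields diagonal entries (1,1,1,1,1,1,1,1,1,1,1,2).

Reading off H_k = ker ∂_k / im ∂_{k+1}:

  H_0: rank C_0 − rank ∂_1 = 7 − 6 = 1, and the invariant factors of ∂_1 are all 1, so H_0 = Z.
  H_1: rank ker ∂_1 − rank ∂_2 = (18 − 6) − 12 = 0, and ∂_2 has invariant factor 2 > 1, so H_1 = Z/2.
  H_2: rank ker ∂_2 − rank ∂_3 = (12 − 12) − 0 = 0, and there is no ∂_3, so H_2 = 0.

(K is a triangulation of the real projective plane RP^2.)

H_0 = Z,  H_1 = Z/2,  H_2 = 0.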